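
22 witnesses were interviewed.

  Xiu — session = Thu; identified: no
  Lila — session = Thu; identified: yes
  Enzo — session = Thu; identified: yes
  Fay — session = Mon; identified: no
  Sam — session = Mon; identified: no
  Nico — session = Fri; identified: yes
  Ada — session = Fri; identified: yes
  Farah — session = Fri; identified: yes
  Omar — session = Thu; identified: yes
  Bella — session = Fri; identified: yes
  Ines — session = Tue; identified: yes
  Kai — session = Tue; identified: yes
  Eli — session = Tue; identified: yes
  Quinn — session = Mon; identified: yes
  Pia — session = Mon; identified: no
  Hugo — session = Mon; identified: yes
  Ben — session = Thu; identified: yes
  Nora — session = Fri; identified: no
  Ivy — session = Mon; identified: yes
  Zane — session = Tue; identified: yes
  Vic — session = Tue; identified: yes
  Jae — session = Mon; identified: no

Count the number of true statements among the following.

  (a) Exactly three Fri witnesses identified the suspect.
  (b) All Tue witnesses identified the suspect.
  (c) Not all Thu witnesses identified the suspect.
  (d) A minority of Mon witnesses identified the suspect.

3

(a) Fri: |A| = 5, |A ∩ B| = 4; needs |A ∩ B| = 3 — false.
(b) Tue: |A| = 5, |A ∩ B| = 5; needs A ⊆ B, i.e. every element of A is in B (|A ∖ B| = 0) — true.
(c) Thu: |A| = 5, |A ∩ B| = 4; needs A ⊄ B (|A ∖ B| ≥ 1) — true.
(d) Mon: |A| = 7, |A ∩ B| = 3; needs |A ∩ B| < |A ∖ B| — true.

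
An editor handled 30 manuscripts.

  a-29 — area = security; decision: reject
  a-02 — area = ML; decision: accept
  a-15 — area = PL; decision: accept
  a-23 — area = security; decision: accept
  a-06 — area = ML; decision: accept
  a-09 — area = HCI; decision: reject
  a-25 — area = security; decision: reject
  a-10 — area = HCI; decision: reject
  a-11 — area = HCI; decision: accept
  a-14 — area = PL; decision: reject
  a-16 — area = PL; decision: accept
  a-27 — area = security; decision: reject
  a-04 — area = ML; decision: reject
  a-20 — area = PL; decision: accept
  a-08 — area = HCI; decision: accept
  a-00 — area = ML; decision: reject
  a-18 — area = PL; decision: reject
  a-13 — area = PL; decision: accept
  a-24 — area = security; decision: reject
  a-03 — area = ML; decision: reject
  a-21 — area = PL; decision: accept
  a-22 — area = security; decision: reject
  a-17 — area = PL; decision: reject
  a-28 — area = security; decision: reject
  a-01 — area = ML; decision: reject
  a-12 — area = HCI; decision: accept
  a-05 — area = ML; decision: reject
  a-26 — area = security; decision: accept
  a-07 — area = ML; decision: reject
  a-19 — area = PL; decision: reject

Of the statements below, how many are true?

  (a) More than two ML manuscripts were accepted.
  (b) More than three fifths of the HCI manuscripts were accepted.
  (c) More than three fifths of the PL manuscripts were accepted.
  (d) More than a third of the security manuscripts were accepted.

0

(a) ML: |A| = 8, |A ∩ B| = 2; needs |A ∩ B| > 2 — false.
(b) HCI: |A| = 5, |A ∩ B| = 3; needs |A ∩ B| / |A| > 3/5 — false.
(c) PL: |A| = 9, |A ∩ B| = 5; needs |A ∩ B| / |A| > 3/5 — false.
(d) security: |A| = 8, |A ∩ B| = 2; needs |A ∩ B| / |A| > 1/3 — false.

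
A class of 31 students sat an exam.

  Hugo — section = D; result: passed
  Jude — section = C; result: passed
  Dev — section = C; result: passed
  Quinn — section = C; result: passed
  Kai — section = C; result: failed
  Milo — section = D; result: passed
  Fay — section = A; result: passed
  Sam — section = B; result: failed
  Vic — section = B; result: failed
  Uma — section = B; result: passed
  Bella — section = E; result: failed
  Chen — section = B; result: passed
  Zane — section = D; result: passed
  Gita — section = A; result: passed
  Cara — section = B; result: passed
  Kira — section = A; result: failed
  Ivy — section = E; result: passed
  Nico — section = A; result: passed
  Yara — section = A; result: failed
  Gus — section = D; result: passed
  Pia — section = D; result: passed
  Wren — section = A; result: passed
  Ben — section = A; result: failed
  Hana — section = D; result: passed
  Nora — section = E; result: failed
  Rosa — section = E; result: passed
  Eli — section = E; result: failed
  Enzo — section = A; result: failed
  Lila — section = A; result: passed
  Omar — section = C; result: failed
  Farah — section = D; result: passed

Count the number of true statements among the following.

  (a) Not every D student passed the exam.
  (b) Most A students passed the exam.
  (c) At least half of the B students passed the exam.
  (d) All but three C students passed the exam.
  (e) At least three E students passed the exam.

(a) D: |A| = 7, |A ∩ B| = 7; needs A ⊄ B (|A ∖ B| ≥ 1) — false.
(b) A: |A| = 9, |A ∩ B| = 5; needs |A ∩ B| > |A ∖ B| — true.
(c) B: |A| = 5, |A ∩ B| = 3; needs |A ∩ B| ≥ |A ∖ B| — true.
(d) C: |A| = 5, |A ∩ B| = 3; needs |A ∖ B| = 3 — false.
(e) E: |A| = 5, |A ∩ B| = 2; needs |A ∩ B| ≥ 3 — false.

2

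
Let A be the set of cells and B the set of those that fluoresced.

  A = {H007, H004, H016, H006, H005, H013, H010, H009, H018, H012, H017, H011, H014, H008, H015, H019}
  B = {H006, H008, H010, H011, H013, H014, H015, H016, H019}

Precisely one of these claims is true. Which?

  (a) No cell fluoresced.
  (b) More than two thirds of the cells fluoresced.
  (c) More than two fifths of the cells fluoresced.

(c)

|A| = 16, |A ∩ B| = 9, |A ∖ B| = 7.
(a) requires A ∩ B = ∅ (|A ∩ B| = 0): false.
(b) requires |A ∩ B| / |A| > 2/3: false.
(c) requires |A ∩ B| / |A| > 2/5: true.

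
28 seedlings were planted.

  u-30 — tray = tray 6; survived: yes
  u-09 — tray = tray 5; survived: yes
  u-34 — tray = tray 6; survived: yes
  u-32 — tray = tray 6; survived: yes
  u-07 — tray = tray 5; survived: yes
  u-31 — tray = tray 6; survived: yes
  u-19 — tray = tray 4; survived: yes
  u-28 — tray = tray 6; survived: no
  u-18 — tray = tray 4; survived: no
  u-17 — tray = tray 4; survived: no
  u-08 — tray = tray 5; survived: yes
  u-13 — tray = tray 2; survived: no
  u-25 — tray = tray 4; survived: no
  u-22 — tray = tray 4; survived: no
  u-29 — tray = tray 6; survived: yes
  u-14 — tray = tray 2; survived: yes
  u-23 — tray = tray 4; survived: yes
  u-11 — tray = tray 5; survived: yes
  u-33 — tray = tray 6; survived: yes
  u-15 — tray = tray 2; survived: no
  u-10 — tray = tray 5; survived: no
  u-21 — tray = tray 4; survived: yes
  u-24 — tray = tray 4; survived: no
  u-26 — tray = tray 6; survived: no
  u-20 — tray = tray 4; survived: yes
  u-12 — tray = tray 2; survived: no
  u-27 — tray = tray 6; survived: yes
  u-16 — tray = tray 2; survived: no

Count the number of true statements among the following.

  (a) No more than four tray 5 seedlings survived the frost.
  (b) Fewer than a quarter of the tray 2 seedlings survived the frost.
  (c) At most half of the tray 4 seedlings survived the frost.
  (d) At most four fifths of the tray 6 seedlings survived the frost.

4

(a) tray 5: |A| = 5, |A ∩ B| = 4; needs |A ∩ B| ≤ 4 — true.
(b) tray 2: |A| = 5, |A ∩ B| = 1; needs |A ∩ B| / |A| < 1/4 — true.
(c) tray 4: |A| = 9, |A ∩ B| = 4; needs |A ∩ B| ≤ |A ∖ B| — true.
(d) tray 6: |A| = 9, |A ∩ B| = 7; needs |A ∩ B| / |A| ≤ 4/5 — true.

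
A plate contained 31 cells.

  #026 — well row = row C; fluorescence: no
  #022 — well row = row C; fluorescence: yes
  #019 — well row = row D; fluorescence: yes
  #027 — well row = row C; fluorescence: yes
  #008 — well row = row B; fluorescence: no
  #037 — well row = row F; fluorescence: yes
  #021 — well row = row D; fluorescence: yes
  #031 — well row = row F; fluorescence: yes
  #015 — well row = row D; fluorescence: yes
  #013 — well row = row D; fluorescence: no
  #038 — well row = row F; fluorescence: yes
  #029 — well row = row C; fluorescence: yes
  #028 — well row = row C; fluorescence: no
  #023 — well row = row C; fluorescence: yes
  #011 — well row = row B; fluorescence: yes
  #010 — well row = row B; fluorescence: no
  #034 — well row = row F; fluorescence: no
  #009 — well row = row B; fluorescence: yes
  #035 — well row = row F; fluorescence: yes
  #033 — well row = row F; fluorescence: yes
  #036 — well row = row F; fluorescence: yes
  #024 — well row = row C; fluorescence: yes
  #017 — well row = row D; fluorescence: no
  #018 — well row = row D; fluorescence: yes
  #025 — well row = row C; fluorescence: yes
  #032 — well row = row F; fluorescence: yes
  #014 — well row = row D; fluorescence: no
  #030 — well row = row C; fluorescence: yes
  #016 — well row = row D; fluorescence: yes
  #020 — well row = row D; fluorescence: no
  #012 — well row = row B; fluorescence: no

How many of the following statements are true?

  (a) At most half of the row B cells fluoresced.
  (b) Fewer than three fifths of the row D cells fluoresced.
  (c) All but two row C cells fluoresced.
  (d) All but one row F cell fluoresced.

(a) row B: |A| = 5, |A ∩ B| = 2; needs |A ∩ B| ≤ |A ∖ B| — true.
(b) row D: |A| = 9, |A ∩ B| = 5; needs |A ∩ B| / |A| < 3/5 — true.
(c) row C: |A| = 9, |A ∩ B| = 7; needs |A ∖ B| = 2 — true.
(d) row F: |A| = 8, |A ∩ B| = 7; needs |A ∖ B| = 1 — true.

4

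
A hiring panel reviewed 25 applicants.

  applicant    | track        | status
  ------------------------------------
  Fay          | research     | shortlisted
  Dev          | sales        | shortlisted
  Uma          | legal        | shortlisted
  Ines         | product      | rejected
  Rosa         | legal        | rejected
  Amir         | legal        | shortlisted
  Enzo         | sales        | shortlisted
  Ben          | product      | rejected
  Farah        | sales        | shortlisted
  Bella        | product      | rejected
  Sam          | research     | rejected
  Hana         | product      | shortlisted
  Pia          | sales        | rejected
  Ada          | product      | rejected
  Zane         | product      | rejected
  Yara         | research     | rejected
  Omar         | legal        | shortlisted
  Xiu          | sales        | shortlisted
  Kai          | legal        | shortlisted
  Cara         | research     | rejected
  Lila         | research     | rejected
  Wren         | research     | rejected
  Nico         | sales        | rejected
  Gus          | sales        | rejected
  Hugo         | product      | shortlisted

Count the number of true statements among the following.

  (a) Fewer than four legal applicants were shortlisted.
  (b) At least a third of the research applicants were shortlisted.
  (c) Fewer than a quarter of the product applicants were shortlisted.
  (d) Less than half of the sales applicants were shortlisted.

0

(a) legal: |A| = 5, |A ∩ B| = 4; needs |A ∩ B| < 4 — false.
(b) research: |A| = 6, |A ∩ B| = 1; needs |A ∩ B| / |A| ≥ 1/3 — false.
(c) product: |A| = 7, |A ∩ B| = 2; needs |A ∩ B| / |A| < 1/4 — false.
(d) sales: |A| = 7, |A ∩ B| = 4; needs |A ∩ B| < |A ∖ B| — false.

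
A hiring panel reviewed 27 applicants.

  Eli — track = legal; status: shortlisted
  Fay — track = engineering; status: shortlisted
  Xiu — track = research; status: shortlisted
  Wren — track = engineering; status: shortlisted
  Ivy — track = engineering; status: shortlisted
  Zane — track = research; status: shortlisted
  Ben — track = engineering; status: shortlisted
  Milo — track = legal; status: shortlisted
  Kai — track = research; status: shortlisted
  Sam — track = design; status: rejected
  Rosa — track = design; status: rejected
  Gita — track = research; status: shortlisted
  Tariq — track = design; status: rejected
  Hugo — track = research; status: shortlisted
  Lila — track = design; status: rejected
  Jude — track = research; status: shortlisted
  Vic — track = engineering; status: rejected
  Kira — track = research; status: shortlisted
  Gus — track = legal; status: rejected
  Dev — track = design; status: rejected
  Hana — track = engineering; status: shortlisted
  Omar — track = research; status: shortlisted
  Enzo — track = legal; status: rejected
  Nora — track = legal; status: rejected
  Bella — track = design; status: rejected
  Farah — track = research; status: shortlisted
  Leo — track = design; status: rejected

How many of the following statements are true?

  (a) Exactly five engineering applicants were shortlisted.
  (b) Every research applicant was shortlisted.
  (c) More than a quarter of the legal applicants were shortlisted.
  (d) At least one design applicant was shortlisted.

3

(a) engineering: |A| = 6, |A ∩ B| = 5; needs |A ∩ B| = 5 — true.
(b) research: |A| = 9, |A ∩ B| = 9; needs A ⊆ B, i.e. every element of A is in B (|A ∖ B| = 0) — true.
(c) legal: |A| = 5, |A ∩ B| = 2; needs |A ∩ B| / |A| > 1/4 — true.
(d) design: |A| = 7, |A ∩ B| = 0; needs A ∩ B ≠ ∅ (|A ∩ B| ≥ 1) — false.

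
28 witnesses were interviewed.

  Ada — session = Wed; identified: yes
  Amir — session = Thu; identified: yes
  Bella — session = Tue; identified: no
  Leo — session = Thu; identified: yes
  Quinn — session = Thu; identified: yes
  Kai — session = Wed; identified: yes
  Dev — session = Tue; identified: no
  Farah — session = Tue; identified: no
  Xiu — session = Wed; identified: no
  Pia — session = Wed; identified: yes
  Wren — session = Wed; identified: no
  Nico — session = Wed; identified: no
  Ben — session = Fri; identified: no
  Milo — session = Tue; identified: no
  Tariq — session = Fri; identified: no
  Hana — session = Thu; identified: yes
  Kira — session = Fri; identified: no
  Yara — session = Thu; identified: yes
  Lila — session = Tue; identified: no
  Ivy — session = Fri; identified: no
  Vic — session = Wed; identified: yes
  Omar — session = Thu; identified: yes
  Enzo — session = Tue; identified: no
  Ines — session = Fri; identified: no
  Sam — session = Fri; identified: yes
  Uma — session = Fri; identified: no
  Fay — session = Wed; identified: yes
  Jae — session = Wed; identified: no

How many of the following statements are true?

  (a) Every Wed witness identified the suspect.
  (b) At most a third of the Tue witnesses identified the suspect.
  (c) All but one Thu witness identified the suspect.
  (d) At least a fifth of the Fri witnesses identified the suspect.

1

(a) Wed: |A| = 9, |A ∩ B| = 5; needs A ⊆ B, i.e. every element of A is in B (|A ∖ B| = 0) — false.
(b) Tue: |A| = 6, |A ∩ B| = 0; needs |A ∩ B| / |A| ≤ 1/3 — true.
(c) Thu: |A| = 6, |A ∩ B| = 6; needs |A ∖ B| = 1 — false.
(d) Fri: |A| = 7, |A ∩ B| = 1; needs |A ∩ B| / |A| ≥ 1/5 — false.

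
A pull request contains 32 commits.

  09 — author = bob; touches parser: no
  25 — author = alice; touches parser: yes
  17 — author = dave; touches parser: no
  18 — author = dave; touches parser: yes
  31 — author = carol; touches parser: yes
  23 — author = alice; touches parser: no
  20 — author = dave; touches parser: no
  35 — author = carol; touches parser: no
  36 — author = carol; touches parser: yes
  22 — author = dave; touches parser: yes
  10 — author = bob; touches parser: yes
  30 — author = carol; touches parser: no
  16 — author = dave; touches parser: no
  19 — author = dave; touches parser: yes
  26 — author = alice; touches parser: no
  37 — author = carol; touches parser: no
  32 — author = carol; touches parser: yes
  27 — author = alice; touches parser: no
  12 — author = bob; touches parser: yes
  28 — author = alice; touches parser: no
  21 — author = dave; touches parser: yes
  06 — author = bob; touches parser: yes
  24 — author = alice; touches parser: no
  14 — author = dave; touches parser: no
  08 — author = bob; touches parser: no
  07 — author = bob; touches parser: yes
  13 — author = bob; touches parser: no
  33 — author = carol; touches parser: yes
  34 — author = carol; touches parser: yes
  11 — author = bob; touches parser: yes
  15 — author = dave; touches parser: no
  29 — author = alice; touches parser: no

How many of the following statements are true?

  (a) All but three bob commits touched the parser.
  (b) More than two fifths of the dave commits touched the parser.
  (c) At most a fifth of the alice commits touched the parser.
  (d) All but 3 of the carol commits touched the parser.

4

(a) bob: |A| = 8, |A ∩ B| = 5; needs |A ∖ B| = 3 — true.
(b) dave: |A| = 9, |A ∩ B| = 4; needs |A ∩ B| / |A| > 2/5 — true.
(c) alice: |A| = 7, |A ∩ B| = 1; needs |A ∩ B| / |A| ≤ 1/5 — true.
(d) carol: |A| = 8, |A ∩ B| = 5; needs |A ∖ B| = 3 — true.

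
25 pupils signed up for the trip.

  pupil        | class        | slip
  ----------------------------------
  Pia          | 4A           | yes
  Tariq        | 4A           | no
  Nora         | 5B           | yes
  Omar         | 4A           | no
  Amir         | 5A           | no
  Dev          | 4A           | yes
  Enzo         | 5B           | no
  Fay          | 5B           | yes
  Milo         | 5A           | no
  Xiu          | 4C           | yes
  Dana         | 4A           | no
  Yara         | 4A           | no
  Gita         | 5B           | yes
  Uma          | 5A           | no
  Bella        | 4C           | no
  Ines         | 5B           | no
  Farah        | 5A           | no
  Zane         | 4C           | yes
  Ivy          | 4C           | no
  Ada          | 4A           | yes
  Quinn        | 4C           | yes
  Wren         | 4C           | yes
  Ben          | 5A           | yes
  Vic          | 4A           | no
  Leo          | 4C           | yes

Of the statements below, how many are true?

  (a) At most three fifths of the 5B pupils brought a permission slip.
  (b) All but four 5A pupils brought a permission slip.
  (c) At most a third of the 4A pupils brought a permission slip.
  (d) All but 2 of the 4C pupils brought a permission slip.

(a) 5B: |A| = 5, |A ∩ B| = 3; needs |A ∩ B| / |A| ≤ 3/5 — true.
(b) 5A: |A| = 5, |A ∩ B| = 1; needs |A ∖ B| = 4 — true.
(c) 4A: |A| = 8, |A ∩ B| = 3; needs |A ∩ B| / |A| ≤ 1/3 — false.
(d) 4C: |A| = 7, |A ∩ B| = 5; needs |A ∖ B| = 2 — true.

3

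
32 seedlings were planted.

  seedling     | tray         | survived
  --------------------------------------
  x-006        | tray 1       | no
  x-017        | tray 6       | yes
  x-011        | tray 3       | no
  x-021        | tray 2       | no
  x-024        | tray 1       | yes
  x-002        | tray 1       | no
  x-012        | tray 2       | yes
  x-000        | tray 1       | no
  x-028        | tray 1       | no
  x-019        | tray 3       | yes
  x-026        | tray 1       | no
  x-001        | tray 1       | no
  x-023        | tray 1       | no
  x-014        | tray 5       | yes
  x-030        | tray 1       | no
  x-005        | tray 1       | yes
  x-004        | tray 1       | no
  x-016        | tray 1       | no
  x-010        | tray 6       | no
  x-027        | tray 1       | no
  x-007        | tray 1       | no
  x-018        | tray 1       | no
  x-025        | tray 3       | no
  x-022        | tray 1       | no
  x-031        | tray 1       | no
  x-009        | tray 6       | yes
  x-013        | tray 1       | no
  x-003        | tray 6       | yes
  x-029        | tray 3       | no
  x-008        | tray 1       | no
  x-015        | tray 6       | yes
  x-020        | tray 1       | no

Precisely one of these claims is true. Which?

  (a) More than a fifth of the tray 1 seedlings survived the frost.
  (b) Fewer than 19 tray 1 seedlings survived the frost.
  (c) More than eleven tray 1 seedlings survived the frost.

|A| = 20, |A ∩ B| = 2, |A ∖ B| = 18.
(a) requires |A ∩ B| / |A| > 1/5: false.
(b) requires |A ∩ B| < 19: true.
(c) requires |A ∩ B| > 11: false.

(b)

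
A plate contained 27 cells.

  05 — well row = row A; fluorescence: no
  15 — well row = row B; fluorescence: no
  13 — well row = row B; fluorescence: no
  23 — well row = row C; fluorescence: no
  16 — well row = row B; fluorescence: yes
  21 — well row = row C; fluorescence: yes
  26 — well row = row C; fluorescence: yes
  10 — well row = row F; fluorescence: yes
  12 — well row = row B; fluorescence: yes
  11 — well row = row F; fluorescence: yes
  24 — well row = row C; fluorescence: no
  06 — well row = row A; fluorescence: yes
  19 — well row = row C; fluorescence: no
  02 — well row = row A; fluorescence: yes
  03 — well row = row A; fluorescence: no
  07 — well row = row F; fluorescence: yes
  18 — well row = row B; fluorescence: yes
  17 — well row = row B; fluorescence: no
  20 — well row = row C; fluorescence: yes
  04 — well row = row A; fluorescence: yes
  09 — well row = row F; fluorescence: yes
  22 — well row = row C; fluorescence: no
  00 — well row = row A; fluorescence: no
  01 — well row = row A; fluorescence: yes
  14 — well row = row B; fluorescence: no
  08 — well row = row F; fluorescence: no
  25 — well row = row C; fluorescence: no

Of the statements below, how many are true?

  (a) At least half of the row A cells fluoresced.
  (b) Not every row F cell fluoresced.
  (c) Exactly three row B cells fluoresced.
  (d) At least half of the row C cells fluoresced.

(a) row A: |A| = 7, |A ∩ B| = 4; needs |A ∩ B| ≥ |A ∖ B| — true.
(b) row F: |A| = 5, |A ∩ B| = 4; needs A ⊄ B (|A ∖ B| ≥ 1) — true.
(c) row B: |A| = 7, |A ∩ B| = 3; needs |A ∩ B| = 3 — true.
(d) row C: |A| = 8, |A ∩ B| = 3; needs |A ∩ B| ≥ |A ∖ B| — false.

3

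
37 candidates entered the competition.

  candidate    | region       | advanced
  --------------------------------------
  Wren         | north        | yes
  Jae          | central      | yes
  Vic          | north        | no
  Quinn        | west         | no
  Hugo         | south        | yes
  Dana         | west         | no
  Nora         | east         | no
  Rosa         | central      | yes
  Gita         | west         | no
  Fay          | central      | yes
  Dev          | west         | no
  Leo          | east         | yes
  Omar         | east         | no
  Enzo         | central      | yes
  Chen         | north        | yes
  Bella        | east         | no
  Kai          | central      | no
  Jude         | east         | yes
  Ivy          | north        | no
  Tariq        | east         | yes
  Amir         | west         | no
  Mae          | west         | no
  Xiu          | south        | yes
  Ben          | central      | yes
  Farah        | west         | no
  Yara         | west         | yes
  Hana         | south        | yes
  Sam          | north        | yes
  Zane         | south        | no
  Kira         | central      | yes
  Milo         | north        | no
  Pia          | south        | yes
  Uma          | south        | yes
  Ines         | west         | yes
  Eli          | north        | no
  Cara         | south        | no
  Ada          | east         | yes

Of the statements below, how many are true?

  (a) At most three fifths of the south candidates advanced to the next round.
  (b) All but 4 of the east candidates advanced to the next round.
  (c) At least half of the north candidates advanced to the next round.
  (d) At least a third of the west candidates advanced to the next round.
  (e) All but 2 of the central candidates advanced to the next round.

(a) south: |A| = 7, |A ∩ B| = 5; needs |A ∩ B| / |A| ≤ 3/5 — false.
(b) east: |A| = 7, |A ∩ B| = 4; needs |A ∖ B| = 4 — false.
(c) north: |A| = 7, |A ∩ B| = 3; needs |A ∩ B| ≥ |A ∖ B| — false.
(d) west: |A| = 9, |A ∩ B| = 2; needs |A ∩ B| / |A| ≥ 1/3 — false.
(e) central: |A| = 7, |A ∩ B| = 6; needs |A ∖ B| = 2 — false.

0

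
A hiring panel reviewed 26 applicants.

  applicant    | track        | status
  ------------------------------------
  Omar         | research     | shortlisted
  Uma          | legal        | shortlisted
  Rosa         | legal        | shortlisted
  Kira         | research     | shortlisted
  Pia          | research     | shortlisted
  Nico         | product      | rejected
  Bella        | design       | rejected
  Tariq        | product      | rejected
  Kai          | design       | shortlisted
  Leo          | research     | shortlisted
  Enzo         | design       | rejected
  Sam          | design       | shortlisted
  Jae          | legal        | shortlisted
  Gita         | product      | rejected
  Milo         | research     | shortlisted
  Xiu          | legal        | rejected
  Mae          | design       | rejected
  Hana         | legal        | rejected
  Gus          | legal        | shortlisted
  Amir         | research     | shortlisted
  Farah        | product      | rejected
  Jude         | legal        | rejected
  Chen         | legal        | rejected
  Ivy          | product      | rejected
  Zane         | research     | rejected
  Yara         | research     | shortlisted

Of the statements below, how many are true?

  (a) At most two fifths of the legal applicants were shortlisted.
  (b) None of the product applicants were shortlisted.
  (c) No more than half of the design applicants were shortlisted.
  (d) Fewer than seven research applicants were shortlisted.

(a) legal: |A| = 8, |A ∩ B| = 4; needs |A ∩ B| / |A| ≤ 2/5 — false.
(b) product: |A| = 5, |A ∩ B| = 0; needs A ∩ B = ∅ (|A ∩ B| = 0) — true.
(c) design: |A| = 5, |A ∩ B| = 2; needs |A ∩ B| ≤ |A ∖ B| — true.
(d) research: |A| = 8, |A ∩ B| = 7; needs |A ∩ B| < 7 — false.

2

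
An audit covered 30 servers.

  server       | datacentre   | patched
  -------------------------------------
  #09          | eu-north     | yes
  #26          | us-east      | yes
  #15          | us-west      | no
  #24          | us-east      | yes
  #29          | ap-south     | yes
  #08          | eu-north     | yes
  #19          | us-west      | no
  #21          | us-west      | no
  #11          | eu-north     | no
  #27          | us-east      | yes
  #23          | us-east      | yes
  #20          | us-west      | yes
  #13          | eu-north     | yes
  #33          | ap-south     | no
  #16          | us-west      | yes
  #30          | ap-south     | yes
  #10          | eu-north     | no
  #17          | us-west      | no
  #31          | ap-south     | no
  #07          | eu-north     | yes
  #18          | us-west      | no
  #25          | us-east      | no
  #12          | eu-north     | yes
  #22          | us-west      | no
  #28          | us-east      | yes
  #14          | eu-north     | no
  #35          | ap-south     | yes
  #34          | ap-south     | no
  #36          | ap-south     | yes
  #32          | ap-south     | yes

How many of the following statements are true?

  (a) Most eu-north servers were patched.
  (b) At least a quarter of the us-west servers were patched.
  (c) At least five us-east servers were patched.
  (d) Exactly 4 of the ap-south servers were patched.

3

(a) eu-north: |A| = 8, |A ∩ B| = 5; needs |A ∩ B| > |A ∖ B| — true.
(b) us-west: |A| = 8, |A ∩ B| = 2; needs |A ∩ B| / |A| ≥ 1/4 — true.
(c) us-east: |A| = 6, |A ∩ B| = 5; needs |A ∩ B| ≥ 5 — true.
(d) ap-south: |A| = 8, |A ∩ B| = 5; needs |A ∩ B| = 4 — false.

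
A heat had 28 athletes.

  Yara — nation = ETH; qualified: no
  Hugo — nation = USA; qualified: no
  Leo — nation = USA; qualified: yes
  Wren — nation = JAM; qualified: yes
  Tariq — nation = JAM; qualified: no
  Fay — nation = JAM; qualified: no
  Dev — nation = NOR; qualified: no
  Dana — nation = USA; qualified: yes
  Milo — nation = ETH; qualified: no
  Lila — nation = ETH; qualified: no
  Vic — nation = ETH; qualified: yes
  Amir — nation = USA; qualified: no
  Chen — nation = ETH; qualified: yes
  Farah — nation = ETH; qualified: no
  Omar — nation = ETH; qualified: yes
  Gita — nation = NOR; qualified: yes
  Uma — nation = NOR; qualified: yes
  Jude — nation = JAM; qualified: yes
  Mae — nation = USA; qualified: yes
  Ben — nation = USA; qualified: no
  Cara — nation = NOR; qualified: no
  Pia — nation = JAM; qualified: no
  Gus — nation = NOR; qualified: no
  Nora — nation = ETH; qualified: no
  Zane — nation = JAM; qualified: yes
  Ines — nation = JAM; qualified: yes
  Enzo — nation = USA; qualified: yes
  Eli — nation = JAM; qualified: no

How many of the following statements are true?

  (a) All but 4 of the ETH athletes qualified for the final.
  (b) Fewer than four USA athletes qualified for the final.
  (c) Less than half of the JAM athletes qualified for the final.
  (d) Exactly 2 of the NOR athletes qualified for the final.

1

(a) ETH: |A| = 8, |A ∩ B| = 3; needs |A ∖ B| = 4 — false.
(b) USA: |A| = 7, |A ∩ B| = 4; needs |A ∩ B| < 4 — false.
(c) JAM: |A| = 8, |A ∩ B| = 4; needs |A ∩ B| < |A ∖ B| — false.
(d) NOR: |A| = 5, |A ∩ B| = 2; needs |A ∩ B| = 2 — true.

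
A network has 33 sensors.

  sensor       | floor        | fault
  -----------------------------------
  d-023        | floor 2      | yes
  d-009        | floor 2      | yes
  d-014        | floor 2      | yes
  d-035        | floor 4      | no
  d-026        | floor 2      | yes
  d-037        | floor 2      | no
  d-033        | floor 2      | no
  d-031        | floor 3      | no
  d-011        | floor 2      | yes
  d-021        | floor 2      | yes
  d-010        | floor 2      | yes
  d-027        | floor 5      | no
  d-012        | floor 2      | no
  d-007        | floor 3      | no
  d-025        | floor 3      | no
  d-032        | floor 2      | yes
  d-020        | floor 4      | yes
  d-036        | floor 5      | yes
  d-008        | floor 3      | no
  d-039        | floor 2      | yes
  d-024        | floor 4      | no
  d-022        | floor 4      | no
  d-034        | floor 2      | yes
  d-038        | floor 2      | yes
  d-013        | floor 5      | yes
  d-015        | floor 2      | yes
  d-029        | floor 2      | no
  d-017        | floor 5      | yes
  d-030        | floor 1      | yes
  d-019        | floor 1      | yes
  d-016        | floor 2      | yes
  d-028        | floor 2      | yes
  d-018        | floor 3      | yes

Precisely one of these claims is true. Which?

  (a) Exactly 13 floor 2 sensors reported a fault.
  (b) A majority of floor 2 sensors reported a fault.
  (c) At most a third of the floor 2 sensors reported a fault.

|A| = 18, |A ∩ B| = 14, |A ∖ B| = 4.
(a) requires |A ∩ B| = 13: false.
(b) requires |A ∩ B| > |A ∖ B|: true.
(c) requires |A ∩ B| / |A| ≤ 1/3: false.

(b)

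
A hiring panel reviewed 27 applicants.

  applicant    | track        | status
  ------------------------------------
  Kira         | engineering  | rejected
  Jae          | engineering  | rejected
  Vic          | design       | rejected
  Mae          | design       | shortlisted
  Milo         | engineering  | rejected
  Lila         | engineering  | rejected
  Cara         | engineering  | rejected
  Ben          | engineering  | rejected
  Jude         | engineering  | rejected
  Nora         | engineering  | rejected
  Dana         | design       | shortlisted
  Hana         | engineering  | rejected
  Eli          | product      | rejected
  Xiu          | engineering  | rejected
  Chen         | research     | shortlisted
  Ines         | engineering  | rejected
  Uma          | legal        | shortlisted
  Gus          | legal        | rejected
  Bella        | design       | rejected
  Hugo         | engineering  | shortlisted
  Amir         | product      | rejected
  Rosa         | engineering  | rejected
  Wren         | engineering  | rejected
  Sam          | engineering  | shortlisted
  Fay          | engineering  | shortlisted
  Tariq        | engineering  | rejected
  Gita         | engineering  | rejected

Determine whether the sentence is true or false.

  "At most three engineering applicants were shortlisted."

True

The determiner here denotes the relation: |A ∩ B| ≤ 3.
|A| = 18, |A ∩ B| = 3, |A ∖ B| = 15.
|A ∩ B| = 3, so the statement is true.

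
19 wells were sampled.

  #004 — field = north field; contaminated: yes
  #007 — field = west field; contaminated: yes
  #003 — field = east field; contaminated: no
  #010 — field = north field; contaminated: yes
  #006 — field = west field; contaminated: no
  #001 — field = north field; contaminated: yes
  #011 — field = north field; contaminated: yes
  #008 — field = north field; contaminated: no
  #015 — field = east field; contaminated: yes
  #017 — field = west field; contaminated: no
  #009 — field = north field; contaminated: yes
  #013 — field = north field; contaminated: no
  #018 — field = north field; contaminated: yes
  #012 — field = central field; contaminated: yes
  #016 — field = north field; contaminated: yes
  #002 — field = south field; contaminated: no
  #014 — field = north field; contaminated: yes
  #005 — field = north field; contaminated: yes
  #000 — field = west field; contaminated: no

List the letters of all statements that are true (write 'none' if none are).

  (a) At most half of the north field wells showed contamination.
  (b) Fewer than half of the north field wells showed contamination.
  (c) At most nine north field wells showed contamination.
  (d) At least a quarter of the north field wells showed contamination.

(c), (d)

|A| = 11, |A ∩ B| = 9, |A ∖ B| = 2.
(a) |A ∩ B| ≤ |A ∖ B|: fails.
(b) |A ∩ B| < |A ∖ B|: fails.
(c) |A ∩ B| ≤ 9: holds.
(d) |A ∩ B| / |A| ≥ 1/4: holds.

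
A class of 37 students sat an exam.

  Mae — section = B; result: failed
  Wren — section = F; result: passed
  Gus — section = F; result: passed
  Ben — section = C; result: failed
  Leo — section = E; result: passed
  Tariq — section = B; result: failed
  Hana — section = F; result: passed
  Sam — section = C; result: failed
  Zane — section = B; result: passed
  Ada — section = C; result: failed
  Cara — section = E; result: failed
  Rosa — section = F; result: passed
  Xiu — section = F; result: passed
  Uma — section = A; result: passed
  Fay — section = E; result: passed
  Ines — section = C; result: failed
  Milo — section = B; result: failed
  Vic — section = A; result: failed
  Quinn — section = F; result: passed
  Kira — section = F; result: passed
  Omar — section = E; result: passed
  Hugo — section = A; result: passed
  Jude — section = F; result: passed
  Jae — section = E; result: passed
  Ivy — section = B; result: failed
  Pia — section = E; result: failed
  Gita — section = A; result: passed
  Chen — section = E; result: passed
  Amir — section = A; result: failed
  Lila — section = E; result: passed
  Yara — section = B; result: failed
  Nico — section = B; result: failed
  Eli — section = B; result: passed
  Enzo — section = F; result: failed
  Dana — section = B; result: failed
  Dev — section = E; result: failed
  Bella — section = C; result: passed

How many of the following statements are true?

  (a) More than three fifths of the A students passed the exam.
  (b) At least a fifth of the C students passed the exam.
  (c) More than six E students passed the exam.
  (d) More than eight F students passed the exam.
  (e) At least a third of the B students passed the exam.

(a) A: |A| = 5, |A ∩ B| = 3; needs |A ∩ B| / |A| > 3/5 — false.
(b) C: |A| = 5, |A ∩ B| = 1; needs |A ∩ B| / |A| ≥ 1/5 — true.
(c) E: |A| = 9, |A ∩ B| = 6; needs |A ∩ B| > 6 — false.
(d) F: |A| = 9, |A ∩ B| = 8; needs |A ∩ B| > 8 — false.
(e) B: |A| = 9, |A ∩ B| = 2; needs |A ∩ B| / |A| ≥ 1/3 — false.

1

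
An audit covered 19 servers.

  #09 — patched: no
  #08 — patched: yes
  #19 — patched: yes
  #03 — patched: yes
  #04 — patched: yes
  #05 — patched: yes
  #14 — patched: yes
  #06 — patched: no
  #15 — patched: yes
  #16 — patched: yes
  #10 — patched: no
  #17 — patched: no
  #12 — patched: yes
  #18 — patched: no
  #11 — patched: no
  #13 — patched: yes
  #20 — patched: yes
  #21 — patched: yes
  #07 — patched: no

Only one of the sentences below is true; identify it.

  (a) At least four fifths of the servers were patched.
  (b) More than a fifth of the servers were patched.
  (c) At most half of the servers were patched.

(b)

|A| = 19, |A ∩ B| = 12, |A ∖ B| = 7.
(a) requires |A ∩ B| / |A| ≥ 4/5: false.
(b) requires |A ∩ B| / |A| > 1/5: true.
(c) requires |A ∩ B| ≤ |A ∖ B|: false.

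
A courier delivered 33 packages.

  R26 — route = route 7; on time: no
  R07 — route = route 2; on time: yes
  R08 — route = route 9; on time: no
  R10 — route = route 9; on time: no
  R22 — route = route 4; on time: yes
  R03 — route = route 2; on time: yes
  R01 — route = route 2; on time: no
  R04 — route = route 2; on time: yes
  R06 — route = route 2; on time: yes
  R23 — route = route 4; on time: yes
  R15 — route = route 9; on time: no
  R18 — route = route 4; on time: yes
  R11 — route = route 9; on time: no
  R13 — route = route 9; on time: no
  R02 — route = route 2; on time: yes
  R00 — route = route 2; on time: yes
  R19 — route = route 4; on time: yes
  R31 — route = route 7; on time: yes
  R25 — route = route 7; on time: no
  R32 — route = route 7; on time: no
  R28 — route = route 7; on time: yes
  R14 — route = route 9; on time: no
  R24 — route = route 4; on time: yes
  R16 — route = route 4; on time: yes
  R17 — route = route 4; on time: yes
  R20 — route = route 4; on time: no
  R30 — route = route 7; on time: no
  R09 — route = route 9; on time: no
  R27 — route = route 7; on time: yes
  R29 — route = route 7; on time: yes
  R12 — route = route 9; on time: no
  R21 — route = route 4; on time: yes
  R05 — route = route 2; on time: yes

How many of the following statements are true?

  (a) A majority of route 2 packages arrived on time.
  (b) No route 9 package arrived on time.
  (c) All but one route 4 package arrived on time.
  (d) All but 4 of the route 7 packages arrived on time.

(a) route 2: |A| = 8, |A ∩ B| = 7; needs |A ∩ B| > |A ∖ B| — true.
(b) route 9: |A| = 8, |A ∩ B| = 0; needs A ∩ B = ∅ (|A ∩ B| = 0) — true.
(c) route 4: |A| = 9, |A ∩ B| = 8; needs |A ∖ B| = 1 — true.
(d) route 7: |A| = 8, |A ∩ B| = 4; needs |A ∖ B| = 4 — true.

4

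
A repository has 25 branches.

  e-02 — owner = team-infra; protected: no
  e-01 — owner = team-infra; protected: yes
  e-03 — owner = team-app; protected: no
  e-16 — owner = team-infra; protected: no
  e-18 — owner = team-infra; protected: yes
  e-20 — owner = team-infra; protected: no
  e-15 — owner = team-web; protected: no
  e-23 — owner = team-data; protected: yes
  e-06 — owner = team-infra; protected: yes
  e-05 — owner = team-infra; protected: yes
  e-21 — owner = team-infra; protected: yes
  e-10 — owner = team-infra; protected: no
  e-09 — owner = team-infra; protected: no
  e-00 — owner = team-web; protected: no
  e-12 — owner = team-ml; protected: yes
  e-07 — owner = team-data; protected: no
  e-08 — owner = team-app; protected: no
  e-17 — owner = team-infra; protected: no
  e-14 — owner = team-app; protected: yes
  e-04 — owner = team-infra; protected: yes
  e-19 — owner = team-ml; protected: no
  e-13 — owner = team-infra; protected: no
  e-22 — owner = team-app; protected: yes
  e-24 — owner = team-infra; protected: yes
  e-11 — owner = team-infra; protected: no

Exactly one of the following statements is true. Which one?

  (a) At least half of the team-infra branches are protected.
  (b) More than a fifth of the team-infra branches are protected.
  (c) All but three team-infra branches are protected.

|A| = 15, |A ∩ B| = 7, |A ∖ B| = 8.
(a) requires |A ∩ B| ≥ |A ∖ B|: false.
(b) requires |A ∩ B| / |A| > 1/5: true.
(c) requires |A ∖ B| = 3: false.

(b)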